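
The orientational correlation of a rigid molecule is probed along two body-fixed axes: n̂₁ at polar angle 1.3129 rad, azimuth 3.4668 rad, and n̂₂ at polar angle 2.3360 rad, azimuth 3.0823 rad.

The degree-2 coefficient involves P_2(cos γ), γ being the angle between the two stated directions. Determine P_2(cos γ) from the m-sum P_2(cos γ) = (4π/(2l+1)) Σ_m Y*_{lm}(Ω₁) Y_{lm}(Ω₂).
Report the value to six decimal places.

-0.168928

Addition theorem: P_2(cos γ) = (4π/5) Σ_m Y*_{lm}(Ω₁) Y_{lm}(Ω₂), m = −2…2:
  [-2]  conj(Y_{2,-2})(Ω₁) = +0.287413+0.218681i ; Y_{2,-2}(Ω₂) = +0.199524+0.023772i ; Δ = +0.052147+0.050465i
  [-1]  conj(Y_{2,-1})(Ω₁) = -0.180534-0.060872i ; Y_{2,-1}(Ω₂) = +0.385281+0.022871i ; Δ = -0.068164-0.027582i
  [+0]  conj(Y_{2,0})(Ω₁) = -0.253844-0.000000i ; Y_{2,0}(Ω₂) = +0.138593+0.000000i ; Δ = -0.035181-0.000000i
  [+1]  conj(Y_{2,1})(Ω₁) = +0.180534-0.060872i ; Y_{2,1}(Ω₂) = -0.385281+0.022871i ; Δ = -0.068164+0.027582i
  [+2]  conj(Y_{2,2})(Ω₁) = +0.287413-0.218681i ; Y_{2,2}(Ω₂) = +0.199524-0.023772i ; Δ = +0.052147-0.050465i
Total Σ_m = -0.067214+0.000000i. Multiply by 2.513274: -0.168928+0.000000i. P_2(cos γ) = -0.168928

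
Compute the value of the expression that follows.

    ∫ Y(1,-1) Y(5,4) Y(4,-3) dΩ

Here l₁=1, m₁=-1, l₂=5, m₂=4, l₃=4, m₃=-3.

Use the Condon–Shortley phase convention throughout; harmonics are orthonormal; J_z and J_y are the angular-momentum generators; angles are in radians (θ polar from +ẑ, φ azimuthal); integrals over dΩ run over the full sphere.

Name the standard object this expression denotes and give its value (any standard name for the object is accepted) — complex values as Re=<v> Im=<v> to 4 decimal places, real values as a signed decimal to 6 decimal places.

This is a Gaunt coefficient — the integral of a triple product of spherical harmonics over the sphere.
Checks pass: Σm=0; 10 even; l₃=4∈[4,6].
(2·1+1)(2·5+1)(2·4+1) = 297
Δ: 2! 0! 8! / 11! → 1/495
sum: t=1:−1/576 = -1/576
3j²(1 5 4; 0 0 0) = Δ·Π!·Σ² = 5/99  (sign -1)
sum: t=2:+1/10080 = 1/10080
3j²(1 5 4; -1 4 -3) = Δ·Π!·Σ² = 4/55  (sign -1)
combine: 4πI² = 297·5/99·4/55 = 12/11
take √, sign +1: I = 0.29463840

Gaunt coefficient, +0.294638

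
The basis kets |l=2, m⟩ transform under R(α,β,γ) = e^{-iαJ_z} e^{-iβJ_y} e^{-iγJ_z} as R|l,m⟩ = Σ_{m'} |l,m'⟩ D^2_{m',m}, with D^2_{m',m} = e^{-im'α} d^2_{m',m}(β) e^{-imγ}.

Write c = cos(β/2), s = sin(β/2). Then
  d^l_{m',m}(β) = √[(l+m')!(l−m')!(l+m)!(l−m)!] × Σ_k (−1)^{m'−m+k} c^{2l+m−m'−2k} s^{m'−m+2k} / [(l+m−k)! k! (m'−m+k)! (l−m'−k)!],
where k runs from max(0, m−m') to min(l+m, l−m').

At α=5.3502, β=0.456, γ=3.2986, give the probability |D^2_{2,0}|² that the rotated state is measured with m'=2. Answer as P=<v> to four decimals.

Split into d^2_{2,0}(β=0.4560) × two z-phases.
With c≡cos(β/2)=0.974120 and s≡sin(β/2)=0.226030, N=[24·1·2·2]^{1/2}=9.797959
k: max(0,(0)−(2))=0 … min(2+(0),2−(2))=0
  k=0: (−1)^2·9.7980/(4)·0.9741^2·0.2260^2 = +0.118750
d^2_{2,0}(0.4560) = +0.118750
|D^2_{2,0}|² = |d^2_{2,0}(β)|² = (+0.118750)² = 0.014101 (the z-rotation phases have unit modulus)

P=0.0141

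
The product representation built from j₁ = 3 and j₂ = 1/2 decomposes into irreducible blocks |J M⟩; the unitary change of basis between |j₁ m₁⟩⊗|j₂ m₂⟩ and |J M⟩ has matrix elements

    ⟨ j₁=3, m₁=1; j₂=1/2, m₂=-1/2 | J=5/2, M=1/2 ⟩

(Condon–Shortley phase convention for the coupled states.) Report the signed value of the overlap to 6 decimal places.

√[6·1!5!0!/7! · 4!2!0!1!3!2!] = √(576/7)
  +(−1)^0/∏(0,1,2,0,3,0)! = 1/12  (running 1/12)
⟨..|..⟩ = √(576/7)·(1/12) = +0.755929

+√(4/7) ≈ +0.755929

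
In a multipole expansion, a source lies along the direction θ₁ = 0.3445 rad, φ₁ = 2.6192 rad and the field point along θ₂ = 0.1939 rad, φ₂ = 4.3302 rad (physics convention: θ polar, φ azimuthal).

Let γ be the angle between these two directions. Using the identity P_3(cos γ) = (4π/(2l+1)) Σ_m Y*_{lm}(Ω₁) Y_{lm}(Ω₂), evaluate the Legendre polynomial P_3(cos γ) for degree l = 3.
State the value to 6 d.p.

0.540320

Expand P_3 via completeness: Σ_{m} conj(Y_{3,m}) at Ω₁ times Y_{3,m} at Ω₂ —
  m=-3: Y*=-0.00006 + 0.01607j  Y=0.00272 - 0.00123j  product 0.00002 + 0.00004j
  m=-2: Y*=0.05509 - 0.09489j  Y=-0.02688 - 0.02577j  product -0.00393 + 0.00113j
  m=-1: Y*=-0.32441 + 0.18678j  Y=-0.08859 + 0.22039j  product -0.01243 - 0.08804j
  m=+0: Y*=0.50218 + 0.00000j  Y=0.66439 + 0.00000j  product 0.33364 + 0.00000j
  m=+1: Y*=0.32441 + 0.18678j  Y=0.08859 + 0.22039j  product -0.01243 + 0.08804j
  m=+2: Y*=0.05509 + 0.09489j  Y=-0.02688 + 0.02577j  product -0.00393 - 0.00113j
  m=+3: Y*=0.00006 + 0.01607j  Y=-0.00272 - 0.00123j  product 0.00002 - 0.00004j
Accumulated sum 0.30098 + 0.00000j; after 4π/(2l+1) scaling, 0.54032 + 0.00000j ⇒ P_3 = 0.540320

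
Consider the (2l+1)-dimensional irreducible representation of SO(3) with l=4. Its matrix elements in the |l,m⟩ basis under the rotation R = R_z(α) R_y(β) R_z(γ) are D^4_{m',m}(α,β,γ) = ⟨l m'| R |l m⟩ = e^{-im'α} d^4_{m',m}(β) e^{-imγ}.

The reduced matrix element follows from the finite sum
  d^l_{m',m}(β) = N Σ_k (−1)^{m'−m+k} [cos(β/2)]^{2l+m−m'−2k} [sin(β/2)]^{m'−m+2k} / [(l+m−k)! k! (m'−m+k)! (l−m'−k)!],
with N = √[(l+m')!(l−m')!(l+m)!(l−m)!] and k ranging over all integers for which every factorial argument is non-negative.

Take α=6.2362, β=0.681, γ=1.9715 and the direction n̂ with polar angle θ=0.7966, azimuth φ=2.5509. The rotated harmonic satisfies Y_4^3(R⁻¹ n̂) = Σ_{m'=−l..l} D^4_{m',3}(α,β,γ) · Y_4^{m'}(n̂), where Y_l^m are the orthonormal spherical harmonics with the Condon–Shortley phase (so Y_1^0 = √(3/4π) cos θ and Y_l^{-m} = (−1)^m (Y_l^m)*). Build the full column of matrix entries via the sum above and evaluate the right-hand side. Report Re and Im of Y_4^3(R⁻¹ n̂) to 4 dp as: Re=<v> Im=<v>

Need the full column D^4_{m',3} for m'=−4..4 at α=6.2362, β=0.6810, γ=1.9715.
cos(β/2)=0.942588, sin(β/2)=0.333958
d^4_{-4,3}: single k=7 term ⇒ +0.001235;  D = +0.001215+0.000222i
d^4_{-3,3}: k∈[6..7] ⇒ +0.008628 -0.000155 = +0.008473;  D = +0.008254+0.001913i
d^4_{-2,3}: k∈[5..6] ⇒ +0.039049 -0.001634 = +0.037415;  D = +0.036012+0.010150i
d^4_{-1,3}: k∈[4..5] ⇒ +0.129890 -0.009783 = +0.120107;  D = +0.113946+0.037975i
d^4_{0,3}: k∈[3..4] ⇒ +0.327907 -0.041162 = +0.286745;  D = +0.267476+0.103340i
d^4_{1,3}: k∈[2..3] ⇒ +0.620849 -0.129890 = +0.490959;  D = +0.449152+0.198251i
d^4_{2,3}: k∈[1..2] ⇒ +0.826055 -0.311080 = +0.514976;  D = +0.460836+0.229847i
d^4_{3,3}: k∈[0..1] ⇒ +0.623124 -0.547537 = +0.075587;  D = +0.065981+0.036876i
d^4_{4,3}: single k=0 term ⇒ -0.624439;  D = -0.530175-0.329907i
Y_4^{m'}(θ=0.7966,φ=2.5509) and Σ D·Y over m':
  (+0.0012+0.0002i)·(-0.0823+0.0812i)  (+0.0083+0.0019i)·(+0.0639-0.3134i)  (+0.0360+0.0101i)·(+0.1572+0.3831i)  (+0.1139+0.0380i)·(-0.0828-0.0555i)  (+0.2675+0.1033i)·(-0.3493+0.0000i)  (+0.4492+0.1983i)·(+0.0828-0.0555i)  (+0.4608+0.2298i)·(+0.1572-0.3831i)  (+0.0660+0.0369i)·(-0.0639-0.3134i)  (-0.5302-0.3299i)·(-0.0823-0.0812i)
Y_4^3(R⁻¹ n̂) = +0.134921-0.134308i

Re=0.1349 Im=-0.1343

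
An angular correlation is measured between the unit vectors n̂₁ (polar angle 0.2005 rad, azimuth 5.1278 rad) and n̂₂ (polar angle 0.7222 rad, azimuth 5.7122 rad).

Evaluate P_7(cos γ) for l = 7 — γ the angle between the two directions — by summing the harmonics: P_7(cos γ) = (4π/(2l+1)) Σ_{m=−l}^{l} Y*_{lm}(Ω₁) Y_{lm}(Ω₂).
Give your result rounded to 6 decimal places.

Addition theorem: P_7(cos γ) = (4π/15) Σ_m Y*_{lm}(Ω₁) Y_{lm}(Ω₂), m = −7…7:
  m=-7: (-0.000001-0.000006i) × (-0.018092-0.020816i) = -0.000000+0.000000i  (running Σ = -0.000000+0.000000i)
  m=-6: (+0.000091-0.000069i) × (-0.112433-0.032857i) = -0.000013+0.000005i  (running Σ = -0.000013+0.000005i)
  m=-5: (+0.001155+0.000640i) × (-0.280732+0.082756i) = -0.000377-0.000084i  (running Σ = -0.000390-0.000079i)
  m=-4: (-0.000974+0.010687i) × (-0.297115+0.343480i) = -0.003381-0.003510i  (running Σ = -0.003771-0.003589i)
  m=-3: (-0.059224+0.019927i) × (-0.050581+0.353401i) = -0.004047-0.021938i  (running Σ = -0.007818-0.025527i)
  m=-2: (-0.169125-0.185232i) × (-0.034170-0.074737i) = -0.008065+0.018969i  (running Σ = -0.015882-0.006557i)
  m=-1: (+0.246855-0.559662i) × (-0.331753-0.213105i) = -0.201162+0.133063i  (running Σ = -0.217044+0.126506i)
  m=0: (+0.558098-0.000000i) × (-0.038923+0.000000i) = -0.021723+0.000000i  (running Σ = -0.238767+0.126506i)
  m=1: (-0.246855-0.559662i) × (+0.331753-0.213105i) = -0.201162-0.133063i  (running Σ = -0.439929-0.006557i)
  m=2: (-0.169125+0.185232i) × (-0.034170+0.074737i) = -0.008065-0.018969i  (running Σ = -0.447993-0.025527i)
  m=3: (+0.059224+0.019927i) × (+0.050581+0.353401i) = -0.004047+0.021938i  (running Σ = -0.452040-0.003589i)
  m=4: (-0.000974-0.010687i) × (-0.297115-0.343480i) = -0.003381+0.003510i  (running Σ = -0.455421-0.000079i)
  m=5: (-0.001155+0.000640i) × (+0.280732+0.082756i) = -0.000377+0.000084i  (running Σ = -0.455798+0.000005i)
  m=6: (+0.000091+0.000069i) × (-0.112433+0.032857i) = -0.000013-0.000005i  (running Σ = -0.455811+0.000000i)
  m=7: (+0.000001-0.000006i) × (+0.018092-0.020816i) = -0.000000-0.000000i  (running Σ = -0.455811-0.000000i)
Σ over m = -0.455811-0.000000i; ×(4π/15) → -0.381859-0.000000i. Real part: -0.381859

-0.381859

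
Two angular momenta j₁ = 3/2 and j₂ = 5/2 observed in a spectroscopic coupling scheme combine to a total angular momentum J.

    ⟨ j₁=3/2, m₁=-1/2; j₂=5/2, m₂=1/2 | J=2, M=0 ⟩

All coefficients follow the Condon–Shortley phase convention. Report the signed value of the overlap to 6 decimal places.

√[5·2!1!3!/7! · 1!2!3!2!2!2!] = √(8/7)
  +(−1)^1/∏(1,1,1,2,0,1)! = -1/2  (running -1/2)
  +(−1)^2/∏(2,0,0,1,1,2)! = 1/4  (running -1/4)
⟨..|..⟩ = √(8/7)·(-1/4) = -0.267261

−√(1/14) = -0.267261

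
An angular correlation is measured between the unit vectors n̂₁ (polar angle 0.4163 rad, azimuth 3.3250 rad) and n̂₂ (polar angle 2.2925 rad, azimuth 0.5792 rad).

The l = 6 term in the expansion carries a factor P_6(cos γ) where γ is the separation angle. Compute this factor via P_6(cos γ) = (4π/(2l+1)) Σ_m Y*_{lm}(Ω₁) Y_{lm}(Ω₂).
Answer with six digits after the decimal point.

-0.315731

Expand P_6 via completeness: Σ_{m} conj(Y_{6,m}) at Ω₁ times Y_{6,m} at Ω₂ —
  term(m=-6) = (-0.000131, -0.000127)   from Y*(Ω₁)=(0.000957, 0.001883), Y(Ω₂)=(-0.081682, 0.028308)
  term(m=-5) = (-0.001731, -0.004003)   from Y*(Ω₁)=(-0.010065, -0.013137), Y(Ω₂)=(0.255647, 0.064079)
  term(m=-4) = (-0.000417, -0.033694)   from Y*(Ω₁)=(0.058114, 0.052388), Y(Ω₂)=(-0.292304, -0.316292)
  term(m=-3) = (0.029968, -0.074292)   from Y*(Ω₁)=(-0.208239, -0.127736), Y(Ω₂)=(0.054444, 0.323366)
  term(m=-2) = (-0.035348, 0.035789)   from Y*(Ω₁)=(0.449096, 0.172544), Y(Ω₂)=(-0.041907, 0.095791)
  term(m=-1) = (-0.155522, 0.064984)   from Y*(Ω₁)=(-0.448771, -0.083243), Y(Ω₂)=(0.309057, -0.202131)
  term(m=+0) = (-0.000262, -0.000000)   from Y*(Ω₁)=(-0.150930, -0.000000), Y(Ω₂)=(0.001738, 0.000000)
  term(m=+1) = (-0.155522, -0.064984)   from Y*(Ω₁)=(0.448771, -0.083243), Y(Ω₂)=(-0.309057, -0.202131)
  term(m=+2) = (-0.035348, -0.035789)   from Y*(Ω₁)=(0.449096, -0.172544), Y(Ω₂)=(-0.041907, -0.095791)
  term(m=+3) = (0.029968, 0.074292)   from Y*(Ω₁)=(0.208239, -0.127736), Y(Ω₂)=(-0.054444, 0.323366)
  term(m=+4) = (-0.000417, 0.033694)   from Y*(Ω₁)=(0.058114, -0.052388), Y(Ω₂)=(-0.292304, 0.316292)
  term(m=+5) = (-0.001731, 0.004003)   from Y*(Ω₁)=(0.010065, -0.013137), Y(Ω₂)=(-0.255647, 0.064079)
  term(m=+6) = (-0.000131, 0.000127)   from Y*(Ω₁)=(0.000957, -0.001883), Y(Ω₂)=(-0.081682, -0.028308)
Σ over m = (-0.326626, 0.000000); ×(4π/13) → (-0.315731, 0.000000). Real part: -0.315731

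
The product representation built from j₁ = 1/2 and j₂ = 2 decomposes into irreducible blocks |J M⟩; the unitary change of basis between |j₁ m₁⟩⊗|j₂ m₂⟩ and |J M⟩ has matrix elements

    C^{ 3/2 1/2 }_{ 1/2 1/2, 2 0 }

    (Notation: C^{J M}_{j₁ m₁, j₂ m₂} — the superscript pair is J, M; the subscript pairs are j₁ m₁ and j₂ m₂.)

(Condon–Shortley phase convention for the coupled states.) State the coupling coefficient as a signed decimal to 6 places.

+√(2/5) = +0.632456

triangle: 1!*0!*3!/5! = 6/120
(j±m)!: 1!*0!*2!*2!*2!*1! = 8
prefactor² = (2J+1)*Δ*N² = 8/5
  k=0: +1/(0!*1!*0!*2!*0!*1!) = 1/2
Σ = 1/2  ⇒  CG² = 8/5*(1/2)² = 2/5
CG = +√(2/5) = +0.632456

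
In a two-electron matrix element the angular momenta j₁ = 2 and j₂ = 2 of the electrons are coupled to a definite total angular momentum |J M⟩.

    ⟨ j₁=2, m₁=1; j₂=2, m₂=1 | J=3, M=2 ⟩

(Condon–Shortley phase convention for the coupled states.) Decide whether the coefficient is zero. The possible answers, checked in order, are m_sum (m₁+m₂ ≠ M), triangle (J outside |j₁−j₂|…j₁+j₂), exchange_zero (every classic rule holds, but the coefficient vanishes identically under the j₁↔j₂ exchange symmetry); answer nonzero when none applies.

exchange_zero

m-sum: m₁+m₂ = 1+1 = 2, M = 2  ✓
triangle: |j₁−j₂| = 0 ≤ J = 3 ≤ j₁+j₂ = 4  ✓
exchange: j₁=j₂ and m₁=m₂, and (−1)^(j₁+j₂−J) = (−1)^1 = −1 forces ⟨j₁m₁;j₂m₂|JM⟩ = −⟨j₂m₂;j₁m₁|JM⟩ = −⟨j₁m₁;j₂m₂|JM⟩ ⇒ the coefficient vanishes identically
Racah sum check: Σ_k collapses to 0 ⇒ CG = 0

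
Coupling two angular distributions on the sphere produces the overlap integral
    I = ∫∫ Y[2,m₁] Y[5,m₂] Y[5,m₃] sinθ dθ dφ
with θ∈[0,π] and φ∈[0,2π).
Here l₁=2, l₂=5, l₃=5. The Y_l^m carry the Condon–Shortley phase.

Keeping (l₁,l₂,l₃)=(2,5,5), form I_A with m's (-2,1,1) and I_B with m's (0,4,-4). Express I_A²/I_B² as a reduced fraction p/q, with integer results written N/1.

Shared (l₁,l₂,l₃)=(2,5,5): N and (l;000)² cancel in I_A²/I_B².
A: Δ = 2!·2!·8!/13! = 1/38610; Racah Σ t=2..2: t=2:+1/2304 = 1/2304; ⇒ 3j(2 5 5; -2 1 1)² = 5/143, sgn +1
B: Δ = 2!·2!·8!/13! = 1/38610; Racah Σ t=1..2: t=1:−1/40320 t=2:+1/20160 = 1/40320; ⇒ 3j(2 5 5; 0 4 -4)² = 6/715, sgn -1
I_A²/I_B² = (5/143)/(6/715) = 25/6

25/6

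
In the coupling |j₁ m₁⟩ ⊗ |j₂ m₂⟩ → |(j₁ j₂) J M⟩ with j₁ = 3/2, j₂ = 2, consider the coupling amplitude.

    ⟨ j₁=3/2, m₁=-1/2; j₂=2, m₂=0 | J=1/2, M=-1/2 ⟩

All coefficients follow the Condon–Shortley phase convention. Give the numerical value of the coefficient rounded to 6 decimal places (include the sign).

√[2·3!0!1!/5! · 1!2!2!2!0!1!] = √(4/5)
  +(−1)^2/∏(2,1,0,0,0,1)! = 1/2  (running 1/2)
⟨..|..⟩ = √(4/5)·(1/2) = +0.447214

+0.447214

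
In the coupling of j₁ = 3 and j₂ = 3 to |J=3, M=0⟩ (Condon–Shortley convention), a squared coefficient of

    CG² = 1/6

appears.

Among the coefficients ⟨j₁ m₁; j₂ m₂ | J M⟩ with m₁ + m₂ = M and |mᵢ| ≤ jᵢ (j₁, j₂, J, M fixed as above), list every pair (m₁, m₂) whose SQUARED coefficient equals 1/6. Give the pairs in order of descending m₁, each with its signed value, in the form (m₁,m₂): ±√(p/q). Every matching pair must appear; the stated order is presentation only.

(3,-3): +√(1/6); (2,-2): +√(1/6); (1,-1): −√(1/6); (-1,1): +√(1/6); (-2,2): −√(1/6); (-3,3): −√(1/6)

Admissible pairs with m₁+m₂ = M = 0: (-3,3), (-2,2), (-1,1), (0,0), (1,-1), (2,-2), (3,-3)
  (m₁,m₂)=(3,-3): CG² = 1/6, CG = +√(1/6)   ← matches the target
  (m₁,m₂)=(2,-2): CG² = 1/6, CG = +√(1/6)   ← matches the target
  (m₁,m₂)=(1,-1): CG² = 1/6, CG = −√(1/6)   ← matches the target
  (m₁,m₂)=(0,0): CG² = 0/1, CG = 0
  (m₁,m₂)=(-1,1): CG² = 1/6, CG = +√(1/6)   ← matches the target
  (m₁,m₂)=(-2,2): CG² = 1/6, CG = −√(1/6)   ← matches the target
  (m₁,m₂)=(-3,3): CG² = 1/6, CG = −√(1/6)   ← matches the target
Pairs with CG² = 1/6: (3,-3): +√(1/6); (2,-2): +√(1/6); (1,-1): −√(1/6); (-1,1): +√(1/6); (-2,2): −√(1/6); (-3,3): −√(1/6)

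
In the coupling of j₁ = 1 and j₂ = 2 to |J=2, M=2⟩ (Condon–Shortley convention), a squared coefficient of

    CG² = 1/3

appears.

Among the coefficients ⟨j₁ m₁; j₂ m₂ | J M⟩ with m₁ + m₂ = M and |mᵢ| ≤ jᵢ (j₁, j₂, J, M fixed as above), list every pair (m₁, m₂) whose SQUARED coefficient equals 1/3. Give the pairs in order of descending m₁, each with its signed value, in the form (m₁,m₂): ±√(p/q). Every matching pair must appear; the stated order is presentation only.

(1,1): +√(1/3)

Admissible pairs with m₁+m₂ = M = 2: (0,2), (1,1)
  (m₁,m₂)=(1,1): CG² = 1/3, CG = +√(1/3)   ← matches the target
  (m₁,m₂)=(0,2): CG² = 2/3, CG = −√(2/3)
Pairs with CG² = 1/3: (1,1): +√(1/3)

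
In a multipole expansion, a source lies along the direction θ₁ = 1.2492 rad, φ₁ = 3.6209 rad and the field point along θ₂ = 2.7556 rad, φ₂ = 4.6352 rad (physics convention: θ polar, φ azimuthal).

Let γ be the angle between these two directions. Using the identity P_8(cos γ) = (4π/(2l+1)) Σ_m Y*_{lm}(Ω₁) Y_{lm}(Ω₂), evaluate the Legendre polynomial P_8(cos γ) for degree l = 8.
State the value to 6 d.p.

0.172894

Expand P_8 via completeness: Σ_{m} conj(Y_{8,m}) at Ω₁ times Y_{8,m} at Ω₂ —
  [-8]  conj(Y_{8,-8})(Ω₁) = -0.260304-0.216095i ; Y_{8,-8}(Ω₂) = +0.000170+0.000120i ; Δ = -0.000018-0.000068i
  [-7]  conj(Y_{8,-7})(Ω₁) = +0.440609+0.095553i ; Y_{8,-7}(Ω₂) = -0.001053+0.001756i ; Δ = -0.000632+0.000673i
  [-6]  conj(Y_{8,-6})(Ω₁) = -0.132061+0.035945i ; Y_{8,-6}(Ω₂) = -0.011386-0.005686i ; Δ = +0.001708+0.000342i
  [-5]  conj(Y_{8,-5})(Ω₁) = -0.218021+0.201103i ; Y_{8,-5}(Ω₂) = +0.021177-0.052119i ; Δ = +0.005864+0.015622i
  [-4]  conj(Y_{8,-4})(Ω₁) = +0.088295-0.244590i ; Y_{8,-4}(Ω₂) = +0.172000+0.054861i ; Δ = +0.028605-0.037226i
  [-3]  conj(Y_{8,-3})(Ω₁) = -0.024728-0.185004i ; Y_{8,-3}(Ω₂) = -0.093283+0.395608i ; Δ = +0.075496+0.007475i
  [-2]  conj(Y_{8,-2})(Ω₁) = +0.168870+0.240497i ; Y_{8,-2}(Ω₂) = -0.559819-0.087117i ; Δ = -0.073585-0.149346i
  [-1]  conj(Y_{8,-1})(Ω₁) = +0.119283+0.061995i ; Y_{8,-1}(Ω₂) = +0.020964-0.271054i ; Δ = +0.019305-0.031032i
  [+0]  conj(Y_{8,0})(Ω₁) = -0.300310-0.000000i ; Y_{8,0}(Ω₂) = -0.400950+0.000000i ; Δ = +0.120409+0.000000i
  [+1]  conj(Y_{8,1})(Ω₁) = -0.119283+0.061995i ; Y_{8,1}(Ω₂) = -0.020964-0.271054i ; Δ = +0.019305+0.031032i
  [+2]  conj(Y_{8,2})(Ω₁) = +0.168870-0.240497i ; Y_{8,2}(Ω₂) = -0.559819+0.087117i ; Δ = -0.073585+0.149346i
  [+3]  conj(Y_{8,3})(Ω₁) = +0.024728-0.185004i ; Y_{8,3}(Ω₂) = +0.093283+0.395608i ; Δ = +0.075496-0.007475i
  [+4]  conj(Y_{8,4})(Ω₁) = +0.088295+0.244590i ; Y_{8,4}(Ω₂) = +0.172000-0.054861i ; Δ = +0.028605+0.037226i
  [+5]  conj(Y_{8,5})(Ω₁) = +0.218021+0.201103i ; Y_{8,5}(Ω₂) = -0.021177-0.052119i ; Δ = +0.005864-0.015622i
  [+6]  conj(Y_{8,6})(Ω₁) = -0.132061-0.035945i ; Y_{8,6}(Ω₂) = -0.011386+0.005686i ; Δ = +0.001708-0.000342i
  [+7]  conj(Y_{8,7})(Ω₁) = -0.440609+0.095553i ; Y_{8,7}(Ω₂) = +0.001053+0.001756i ; Δ = -0.000632-0.000673i
  [+8]  conj(Y_{8,8})(Ω₁) = -0.260304+0.216095i ; Y_{8,8}(Ω₂) = +0.000170-0.000120i ; Δ = -0.000018+0.000068i
Σ over m = +0.233894-0.000000i; ×(4π/17) → +0.172894-0.000000i. Real part: 0.172894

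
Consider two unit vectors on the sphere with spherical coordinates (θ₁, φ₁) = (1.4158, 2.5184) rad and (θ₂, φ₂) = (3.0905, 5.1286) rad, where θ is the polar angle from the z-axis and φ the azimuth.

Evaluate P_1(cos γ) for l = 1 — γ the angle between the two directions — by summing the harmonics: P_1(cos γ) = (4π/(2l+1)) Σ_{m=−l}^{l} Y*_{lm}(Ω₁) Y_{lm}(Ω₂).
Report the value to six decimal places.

Addition theorem: P_1(cos γ) = (4π/3) Σ_m Y*_{lm}(Ω₁) Y_{lm}(Ω₂), m = −1…1:
  [-1]  conj(Y_{1,-1})(Ω₁) = -0.27718 + 0.19922j ; Y_{1,-1}(Ω₂) = 0.00713 + 0.01614j ; Δ = -0.00519 - 0.00305j
  [+0]  conj(Y_{1,0})(Ω₁) = 0.07543 + 0.00000j ; Y_{1,0}(Ω₂) = -0.48796 + 0.00000j ; Δ = -0.03681 + 0.00000j
  [+1]  conj(Y_{1,1})(Ω₁) = 0.27718 + 0.19922j ; Y_{1,1}(Ω₂) = -0.00713 + 0.01614j ; Δ = -0.00519 + 0.00305j
Σ over m = -0.04719 + 0.00000j; ×(4π/3) → -0.19768 + 0.00000j. Real part: -0.197675

-0.197675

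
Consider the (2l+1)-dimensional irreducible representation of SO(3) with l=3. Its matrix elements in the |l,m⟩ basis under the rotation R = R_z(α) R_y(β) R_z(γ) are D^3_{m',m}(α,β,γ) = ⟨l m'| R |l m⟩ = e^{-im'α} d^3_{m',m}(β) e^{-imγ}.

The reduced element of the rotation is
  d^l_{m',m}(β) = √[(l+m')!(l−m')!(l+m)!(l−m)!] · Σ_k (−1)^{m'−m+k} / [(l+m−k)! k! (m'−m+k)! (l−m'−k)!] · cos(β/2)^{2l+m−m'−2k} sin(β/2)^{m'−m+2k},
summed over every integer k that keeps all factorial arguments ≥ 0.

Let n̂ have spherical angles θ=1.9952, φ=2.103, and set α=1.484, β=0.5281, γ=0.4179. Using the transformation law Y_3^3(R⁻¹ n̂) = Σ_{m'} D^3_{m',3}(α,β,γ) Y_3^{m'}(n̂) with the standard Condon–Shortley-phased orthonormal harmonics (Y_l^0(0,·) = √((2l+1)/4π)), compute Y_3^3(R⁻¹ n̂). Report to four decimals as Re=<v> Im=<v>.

Need the full column D^3_{m',3} for m'=−3..3 at α=1.4840, β=0.5281, γ=0.4179.
cos(β/2)=0.965341, sin(β/2)=0.260992
d^3_{-3,3}: single k=6 term ⇒ +0.000316;  D = -0.000316-0.000018i
d^3_{-2,3}: single k=5 term ⇒ +0.002863;  D = -0.000410+0.002834i
d^3_{-1,3}: single k=4 term ⇒ +0.016746;  D = +0.016304+0.003823i
d^3_{0,3}: single k=3 term ⇒ +0.071522;  D = +0.022301-0.067956i
d^3_{1,3}: single k=2 term ⇒ +0.229099;  D = -0.210666-0.090036i
d^3_{2,3}: single k=1 term ⇒ +0.535928;  D = -0.252548+0.472693i
d^3_{3,3}: single k=0 term ⇒ +0.809253;  D = +0.678023+0.441786i
Y_3^{m'}(θ=1.9952,φ=2.103) and Σ D·Y over m':
  (-0.0003-0.0000i)·(+0.3156-0.0081i)  (-0.0004+0.0028i)·(+0.1695-0.3056i)  (+0.0163+0.0038i)·(+0.0227+0.0386i)  (+0.0223-0.0680i)·(+0.3307+0.0000i)  (-0.2107-0.0900i)·(-0.0227+0.0386i)  (-0.2525+0.4727i)·(+0.1695+0.3056i)  (+0.6780+0.4418i)·(-0.3156-0.0081i)
Y_3^3(R⁻¹ n̂) = -0.381113-0.169273i

Re=-0.3811 Im=-0.1693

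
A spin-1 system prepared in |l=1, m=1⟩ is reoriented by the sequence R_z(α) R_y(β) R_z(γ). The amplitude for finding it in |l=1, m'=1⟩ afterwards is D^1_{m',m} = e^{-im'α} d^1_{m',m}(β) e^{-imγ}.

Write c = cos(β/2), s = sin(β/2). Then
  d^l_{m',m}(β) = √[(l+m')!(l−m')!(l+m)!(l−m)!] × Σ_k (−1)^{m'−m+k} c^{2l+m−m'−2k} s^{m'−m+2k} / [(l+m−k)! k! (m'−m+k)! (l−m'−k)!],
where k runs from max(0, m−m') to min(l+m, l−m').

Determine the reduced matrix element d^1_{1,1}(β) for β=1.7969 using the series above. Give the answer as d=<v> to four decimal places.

d=0.3879

d^1_{1,1}(β=1.7969) via the finite sum:
c=cos(1.796900/2)=0.622823, s=sin(1.796900/2)=0.782362; N=√[2·1·2·1]=2.000000
Admissible k: 0..0 (factorial args all ≥0)
  k=0: (−1)^0·2.0000/(2)·0.6228^2·0.7824^0 = +0.387909
d^1_{1,1}(1.7969) = +0.387909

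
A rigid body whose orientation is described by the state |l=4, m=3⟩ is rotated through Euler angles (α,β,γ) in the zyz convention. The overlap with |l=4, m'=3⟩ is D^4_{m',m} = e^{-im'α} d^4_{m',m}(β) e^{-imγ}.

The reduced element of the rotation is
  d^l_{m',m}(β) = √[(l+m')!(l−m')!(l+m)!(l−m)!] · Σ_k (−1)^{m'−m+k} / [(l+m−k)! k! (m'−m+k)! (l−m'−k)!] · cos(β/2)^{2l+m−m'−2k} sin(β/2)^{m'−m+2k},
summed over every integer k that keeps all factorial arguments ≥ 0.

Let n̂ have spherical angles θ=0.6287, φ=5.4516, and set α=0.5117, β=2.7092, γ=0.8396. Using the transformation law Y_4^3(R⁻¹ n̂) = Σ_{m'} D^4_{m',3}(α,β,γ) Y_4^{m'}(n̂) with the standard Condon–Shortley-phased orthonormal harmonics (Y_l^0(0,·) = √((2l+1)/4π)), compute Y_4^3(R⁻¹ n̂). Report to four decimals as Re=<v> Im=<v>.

Need the full column D^4_{m',3} for m'=−4..4 at α=0.5117, β=2.7092, γ=0.8396.
cos(β/2)=0.214516, sin(β/2)=0.976720
d^4_{-4,3}: single k=7 term ⇒ +0.514514;  D = +0.458257-0.233933i
d^4_{-3,3}: k∈[6..7] ⇒ +0.279666 -0.828252 = -0.548586;  D = -0.303887+0.456727i
d^4_{-2,3}: k∈[5..6] ⇒ +0.098495 -0.680637 = -0.582142;  D = -0.043850+0.580488i
d^4_{-1,3}: k∈[4..5] ⇒ +0.025494 -0.317111 = -0.291617;  D = +0.123235+0.264298i
d^4_{0,3}: k∈[3..4] ⇒ +0.005008 -0.103823 = -0.098815;  D = +0.080263+0.057639i
d^4_{1,3}: k∈[2..3] ⇒ +0.000738 -0.025494 = -0.024756;  D = +0.024604+0.002745i
d^4_{2,3}: k∈[1..2] ⇒ +0.000076 -0.004751 = -0.004675;  D = +0.004305-0.001823i
d^4_{3,3}: k∈[0..1] ⇒ +0.000004 -0.000651 = -0.000646;  D = +0.000395-0.000511i
d^4_{4,3}: single k=0 term ⇒ -0.000058;  D = +0.000008-0.000057i
Y_4^{m'}(θ=0.6287,φ=5.4516) and Σ D·Y over m':
  (+0.4583-0.2339i)·(-0.0520-0.0097i)  (-0.3039+0.4567i)·(-0.1643+0.1241i)  (-0.0438+0.5805i)·(-0.0382+0.4123i)  (+0.1232+0.2643i)·(+0.2394+0.2626i)  (+0.0803+0.0576i)·(-0.1743+0.0000i)  (+0.0246+0.0027i)·(-0.2394+0.2626i)  (+0.0043-0.0018i)·(-0.0382-0.4123i)  (+0.0004-0.0005i)·(+0.1643+0.1241i)  (+0.0000-0.0001i)·(-0.0520+0.0097i)
Y_4^3(R⁻¹ n̂) = -0.331818-0.055646i

Re=-0.3318 Im=-0.0556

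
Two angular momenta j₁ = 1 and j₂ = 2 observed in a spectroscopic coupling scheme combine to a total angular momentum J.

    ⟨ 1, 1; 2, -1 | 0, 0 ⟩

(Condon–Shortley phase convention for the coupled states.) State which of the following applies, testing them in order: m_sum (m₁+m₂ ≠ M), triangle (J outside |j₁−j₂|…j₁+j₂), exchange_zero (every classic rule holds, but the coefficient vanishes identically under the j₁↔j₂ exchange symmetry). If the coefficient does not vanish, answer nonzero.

triangle

m-sum: m₁+m₂ = 1+(-1) = 0, M = 0  ✓
triangle: need |j₁−j₂| ≤ J ≤ j₁+j₂, i.e. J ∈ [1, 3]; J = 0 is outside ✗ ⇒ coefficient is 0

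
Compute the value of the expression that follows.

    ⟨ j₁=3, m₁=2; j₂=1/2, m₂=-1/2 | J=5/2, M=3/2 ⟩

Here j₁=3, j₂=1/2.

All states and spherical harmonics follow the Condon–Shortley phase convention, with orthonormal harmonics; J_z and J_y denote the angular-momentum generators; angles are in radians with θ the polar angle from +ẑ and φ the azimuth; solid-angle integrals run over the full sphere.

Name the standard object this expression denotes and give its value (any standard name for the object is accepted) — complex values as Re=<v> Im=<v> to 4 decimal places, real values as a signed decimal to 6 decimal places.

Clebsch–Gordan coefficient, +√(5/7) ≈ +0.845154

This is a Clebsch–Gordan (vector-coupling) coefficient.
j₁+j₂−J=1  J+j₁−j₂=5  J−j₁+j₂=0  j₁+j₂+J+1=7
(j₁±m₁, j₂±m₂, J±M) = (5,1,0,1,4,1)
P² = 2880/7
sum k=0..0:
  [0] +1/24 = 1/24
S = 1/24
C² = P²·S² = 5/7 ; C = +0.845154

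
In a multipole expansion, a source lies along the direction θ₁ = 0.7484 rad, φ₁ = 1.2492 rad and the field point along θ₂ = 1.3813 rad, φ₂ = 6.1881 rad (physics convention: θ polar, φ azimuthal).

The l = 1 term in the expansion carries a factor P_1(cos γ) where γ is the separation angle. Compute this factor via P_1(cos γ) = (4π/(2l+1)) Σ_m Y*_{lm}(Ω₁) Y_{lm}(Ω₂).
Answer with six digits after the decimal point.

Term-by-term m-sum for l=1 (normalisation 4π/3 = 4.188790):
  m=-1: (0.074310, 0.223044) × (0.337777, 0.032215) = (0.017915, 0.077733)  (running Σ = (0.017915, 0.077733))
  m=0: (0.358037, -0.000000) × (0.092035, 0.000000) = (0.032952, 0.000000)  (running Σ = (0.050867, 0.077733))
  m=1: (-0.074310, 0.223044) × (-0.337777, 0.032215) = (0.017915, -0.077733)  (running Σ = (0.068782, 0.000000))
Σ over m = (0.068782, 0.000000); ×(4π/3) → (0.288112, 0.000000). Real part: 0.288112

0.288112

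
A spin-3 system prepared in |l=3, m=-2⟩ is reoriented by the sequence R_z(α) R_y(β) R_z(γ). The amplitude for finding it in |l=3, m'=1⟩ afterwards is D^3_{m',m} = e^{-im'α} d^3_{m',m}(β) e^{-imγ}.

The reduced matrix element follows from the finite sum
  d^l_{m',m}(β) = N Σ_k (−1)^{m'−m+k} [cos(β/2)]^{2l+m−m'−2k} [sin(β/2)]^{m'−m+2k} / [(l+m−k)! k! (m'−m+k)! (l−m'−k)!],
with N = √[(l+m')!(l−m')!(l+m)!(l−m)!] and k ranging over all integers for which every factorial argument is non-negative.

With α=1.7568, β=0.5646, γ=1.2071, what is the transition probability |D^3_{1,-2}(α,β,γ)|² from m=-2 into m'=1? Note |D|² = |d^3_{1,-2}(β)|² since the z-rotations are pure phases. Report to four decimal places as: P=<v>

P=0.0135

Split into d^3_{1,-2}(β=0.5646) × two z-phases.
c=cos(0.564600/2)=0.960417, s=sin(0.564600/2)=0.278565; N=√[24·2·1·120]=75.894664
The bounds max(0,m−m')=0 and min(l+m,l−m')=1 give 2 terms
  k=0: (−1)^3·75.8947/(12)·0.9604^3·0.2786^3 = -0.121113
  k=1: (−1)^4·75.8947/(24)·0.9604^1·0.2786^5 = +0.005094
d^3_{1,-2}(0.5646) = -0.121113 +0.005094 = -0.116019
|D^3_{1,-2}|² = |d^3_{1,-2}(β)|² = (-0.116019)² = 0.013460 (the z-rotation phases have unit modulus)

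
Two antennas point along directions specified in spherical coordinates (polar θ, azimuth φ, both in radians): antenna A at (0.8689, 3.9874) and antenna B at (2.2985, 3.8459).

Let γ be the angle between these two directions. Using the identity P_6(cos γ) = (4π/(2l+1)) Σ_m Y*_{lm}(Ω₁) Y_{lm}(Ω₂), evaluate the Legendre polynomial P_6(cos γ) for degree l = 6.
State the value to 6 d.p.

-0.199305

Addition theorem: P_6(cos γ) = (4π/13) Σ_m Y*_{lm}(Ω₁) Y_{lm}(Ω₂), m = −6…6:
  m=-6: Y*=+0.033961-0.089559i  Y=-0.039153+0.074019i  product +0.005299+0.006020i
  m=-5: Y*=+0.130384+0.248408i  Y=-0.239965+0.095829i  product -0.055093-0.047115i
  m=-4: Y*=-0.422362-0.104092i  Y=-0.406523-0.136689i  product +0.157471+0.100048i
  m=-3: Y*=+0.244399-0.168703i  Y=-0.173746-0.288460i  product -0.091127-0.041188i
  m=-2: Y*=+0.017596-0.144935i  Y=-0.014783+0.090349i  product +0.012835+0.003732i
  m=-1: Y*=+0.238597+0.269317i  Y=-0.282756+0.240252i  product -0.132169-0.018828i
  m=+0: Y*=+0.048594-0.000000i  Y=-0.012657+0.000000i  product -0.000615+0.000000i
  m=+1: Y*=-0.238597+0.269317i  Y=+0.282756+0.240252i  product -0.132169+0.018828i
  m=+2: Y*=+0.017596+0.144935i  Y=-0.014783-0.090349i  product +0.012835-0.003732i
  m=+3: Y*=-0.244399-0.168703i  Y=+0.173746-0.288460i  product -0.091127+0.041188i
  m=+4: Y*=-0.422362+0.104092i  Y=-0.406523+0.136689i  product +0.157471-0.100048i
  m=+5: Y*=-0.130384+0.248408i  Y=+0.239965+0.095829i  product -0.055093+0.047115i
  m=+6: Y*=+0.033961+0.089559i  Y=-0.039153-0.074019i  product +0.005299-0.006020i
Total Σ_m = -0.206182-0.000000i. Multiply by 0.966644: -0.199305-0.000000i. P_6(cos γ) = -0.199305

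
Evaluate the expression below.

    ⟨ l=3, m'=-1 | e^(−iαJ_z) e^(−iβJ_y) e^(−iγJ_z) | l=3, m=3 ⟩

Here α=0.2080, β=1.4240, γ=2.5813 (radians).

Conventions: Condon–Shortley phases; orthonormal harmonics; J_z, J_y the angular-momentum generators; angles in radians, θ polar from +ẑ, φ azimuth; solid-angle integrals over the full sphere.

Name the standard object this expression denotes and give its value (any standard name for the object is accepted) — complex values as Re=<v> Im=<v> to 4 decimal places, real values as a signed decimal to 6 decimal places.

This is a Wigner D-matrix element — the rotation-matrix element ⟨l m'| R(α,β,γ) |l m⟩ in the angular-momentum basis.
D^3_{-1,3}(0.2080,1.4240,2.5813) = e^{-i·-1·0.2080}·d^3_{-1,3}(1.4240)·e^{-i·3·2.5813}. Compute d first:
With c≡cos(β/2)=0.757057 and s≡sin(β/2)=0.653349, N=[2·24·720·1]^{1/2}=185.903201
k∈{4} keeps every argument non-negative
  k=4: (−1)^0·185.9032/(48)·0.7571^2·0.6533^4 = +0.404468
d^3_{-1,3}(1.4240) = +0.404468
D = (+0.978446+0.206503i)·(+0.404468)·(+0.109859-0.993947i) = +0.126495-0.384178i

Wigner D-matrix element, Re=0.1265 Im=-0.3842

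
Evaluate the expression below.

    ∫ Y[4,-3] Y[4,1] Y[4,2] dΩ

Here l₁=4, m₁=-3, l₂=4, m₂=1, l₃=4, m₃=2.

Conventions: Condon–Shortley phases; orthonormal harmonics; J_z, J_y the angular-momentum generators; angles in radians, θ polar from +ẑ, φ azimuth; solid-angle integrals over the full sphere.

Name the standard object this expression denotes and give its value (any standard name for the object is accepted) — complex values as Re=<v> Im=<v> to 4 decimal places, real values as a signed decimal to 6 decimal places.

Gaunt coefficient, -0.063661

This is a Gaunt coefficient — the integral of a triple product of spherical harmonics over the sphere.
Checks pass: Σm=0; 12 even; l₃=4∈[0,8].
(2·4+1)(2·4+1)(2·4+1) = 729
Δ: 4! 4! 4! / 13! → 1/450450
sum: t=0:+1/13824 t=1:−1/216 t=2:+1/64 t=3:−1/216 t=4:+1/13824 = 5/768
3j²(4 4 4; 0 0 0) = Δ·Π!·Σ² = 18/1001  (sign +1)
sum: t=3:−1/576 t=4:+1/864 = -1/1728
3j²(4 4 4; -3 1 2) = Δ·Π!·Σ² = 5/1287  (sign -1)
combine: 4πI² = 729·18/1001·5/1287 = 7290/143143
take √, sign -1: I = -0.06366105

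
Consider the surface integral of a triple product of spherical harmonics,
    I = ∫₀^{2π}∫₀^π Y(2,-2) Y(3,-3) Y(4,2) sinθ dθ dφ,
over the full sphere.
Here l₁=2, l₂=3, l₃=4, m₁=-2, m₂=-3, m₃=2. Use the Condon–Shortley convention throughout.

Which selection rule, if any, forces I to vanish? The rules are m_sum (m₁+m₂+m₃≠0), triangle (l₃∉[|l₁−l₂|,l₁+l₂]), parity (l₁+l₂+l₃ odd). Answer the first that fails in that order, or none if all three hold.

m_sum

azimuthal sum: -2 − 3 + 2 = -3  ✗
1 ≤ 4 ≤ 5 (triangle on l)
L = 2 + 3 + 4 = 9 (odd)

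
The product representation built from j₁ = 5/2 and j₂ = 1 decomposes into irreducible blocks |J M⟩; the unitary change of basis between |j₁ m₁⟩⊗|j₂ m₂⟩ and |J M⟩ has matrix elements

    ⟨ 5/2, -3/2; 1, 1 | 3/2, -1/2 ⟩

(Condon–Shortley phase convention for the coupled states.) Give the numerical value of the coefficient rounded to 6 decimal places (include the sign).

j₁+j₂−J=2  J+j₁−j₂=3  J−j₁+j₂=0  j₁+j₂+J+1=6
(j₁±m₁, j₂±m₂, J±M) = (1,4,2,0,1,2)
P² = 32/5
sum k=2..2:
  [2] +1/4 = 1/4
S = 1/4
C² = P²·S² = 2/5 ; C = +0.632456

+0.632456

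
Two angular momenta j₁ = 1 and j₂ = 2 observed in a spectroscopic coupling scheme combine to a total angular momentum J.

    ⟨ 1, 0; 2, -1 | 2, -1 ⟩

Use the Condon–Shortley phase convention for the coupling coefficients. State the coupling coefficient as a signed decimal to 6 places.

√[5·1!1!3!/6! · 1!1!1!3!1!3!] = √(3/2)
  +(−1)^0/∏(0,1,1,1,0,2)! = 1/2  (running 1/2)
  +(−1)^1/∏(1,0,0,0,1,3)! = -1/6  (running 1/3)
⟨..|..⟩ = √(3/2)·(1/3) = +0.408248

+0.408248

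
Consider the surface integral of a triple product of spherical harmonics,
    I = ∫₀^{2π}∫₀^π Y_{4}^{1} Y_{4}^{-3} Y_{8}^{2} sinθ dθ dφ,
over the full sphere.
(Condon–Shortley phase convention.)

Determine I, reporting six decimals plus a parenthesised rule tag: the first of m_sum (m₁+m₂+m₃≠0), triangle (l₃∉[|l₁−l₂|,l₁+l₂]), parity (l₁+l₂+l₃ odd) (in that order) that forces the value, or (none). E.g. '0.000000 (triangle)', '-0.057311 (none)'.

0.089867 (none)

Rules hold: Σm=0, L=16 even, 0≤8≤8.
N = 9·9·17 = 1377
Δ = 0!·8!·8!/17! = 1/218790
Racah Σ t=0..0: t=0:+1/331776 = 1/331776
⇒ 3j(4 4 8; 0 0 0)² = 490/21879, sgn +1
Racah Σ t=0..0: t=0:+1/3628800 = 1/3628800
⇒ 3j(4 4 8; 1 -3 2)² = 8/2431, sgn +1
4πI² = N·(3j₀)²·(3jₘ)² = 35280/347633
I = +1·√(0.101486/4π) = 0.08986671
No selection rule forces the value: the integral is nonzero (none).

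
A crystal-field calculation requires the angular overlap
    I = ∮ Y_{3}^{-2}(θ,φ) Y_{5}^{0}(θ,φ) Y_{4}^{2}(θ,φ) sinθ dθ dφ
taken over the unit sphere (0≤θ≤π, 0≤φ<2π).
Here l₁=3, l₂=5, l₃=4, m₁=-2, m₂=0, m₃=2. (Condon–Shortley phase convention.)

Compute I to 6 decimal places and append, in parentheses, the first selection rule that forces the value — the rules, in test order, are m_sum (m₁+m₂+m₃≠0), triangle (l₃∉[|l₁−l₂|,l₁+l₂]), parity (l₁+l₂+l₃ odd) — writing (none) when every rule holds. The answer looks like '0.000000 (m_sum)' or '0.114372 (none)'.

-0.171327 (none)

Rules hold: Σm=0, L=12 even, 2≤4≤8.
N = 7·11·9 = 693
Δ = 4!·2!·6!/13! = 1/180180
Racah Σ t=1..3: t=1:−1/576 t=2:+1/144 t=3:−1/576 = 1/288
⇒ 3j(3 5 4; 0 0 0)² = 20/1001, sgn +1
Racah Σ t=3..4: t=3:−1/576 t=4:+1/2880 = -1/720
⇒ 3j(3 5 4; -2 0 2)² = 80/3003, sgn -1
4πI² = N·(3j₀)²·(3jₘ)² = 4800/13013
I = -1·√(0.368862/4π) = -0.17132746
No selection rule forces the value: the integral is nonzero (none).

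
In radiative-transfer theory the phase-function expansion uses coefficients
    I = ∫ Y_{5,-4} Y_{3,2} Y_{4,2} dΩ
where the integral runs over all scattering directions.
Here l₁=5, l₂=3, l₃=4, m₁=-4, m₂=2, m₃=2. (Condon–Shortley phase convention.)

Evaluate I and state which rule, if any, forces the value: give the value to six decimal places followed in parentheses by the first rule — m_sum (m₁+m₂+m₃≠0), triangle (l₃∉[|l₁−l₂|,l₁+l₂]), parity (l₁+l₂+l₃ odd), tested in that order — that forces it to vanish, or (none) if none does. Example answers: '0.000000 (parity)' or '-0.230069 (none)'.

0.143343 (none)

m-sum 0 ✓  L=12 even ✓  2≤4≤8 ✓
Π(2lᵢ+1) = 11×7×9 = 693
triangle coeff Δ(5,3,4) = 1/180180
Σ_t [1,3]: t=1:−1/576 t=2:+1/144 t=3:−1/576 = 1/288
(3j)²=20/1001 [(5 3 4; 0 0 0)], sign=+1
Σ_t [3,4]: t=3:−1/8640 t=4:+1/2880 = 1/4320
(3j)²=8/429 [(5 3 4; -4 2 2)], sign=+1
⇒ 4πI² = 480/1859
I = (+1)√(480/1859/(4π)) = 0.14334284
No selection rule forces the value: the integral is nonzero (none).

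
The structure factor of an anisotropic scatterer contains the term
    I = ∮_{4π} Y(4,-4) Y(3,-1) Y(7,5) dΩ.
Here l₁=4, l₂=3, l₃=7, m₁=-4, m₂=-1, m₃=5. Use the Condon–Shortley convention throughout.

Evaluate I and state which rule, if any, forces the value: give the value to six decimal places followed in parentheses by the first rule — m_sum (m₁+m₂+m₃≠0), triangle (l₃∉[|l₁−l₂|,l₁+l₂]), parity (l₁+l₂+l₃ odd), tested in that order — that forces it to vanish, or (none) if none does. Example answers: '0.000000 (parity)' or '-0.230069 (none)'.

-0.149912 (none)

Checks pass: Σm=0; 14 even; l₃=7∈[1,7].
(2·4+1)(2·3+1)(2·7+1) = 945
Δ: 0! 8! 6! / 15! → 1/45045
sum: t=0:+1/20736 = 1/20736
3j²(4 3 7; 0 0 0) = Δ·Π!·Σ² = 35/1287  (sign -1)
sum: t=0:+1/1935360 = 1/1935360
3j²(4 3 7; -4 -1 5) = Δ·Π!·Σ² = 1/91  (sign +1)
combine: 4πI² = 945·35/1287·1/91 = 525/1859
take √, sign -1: I = -0.14991153
No selection rule forces the value: the integral is nonzero (none).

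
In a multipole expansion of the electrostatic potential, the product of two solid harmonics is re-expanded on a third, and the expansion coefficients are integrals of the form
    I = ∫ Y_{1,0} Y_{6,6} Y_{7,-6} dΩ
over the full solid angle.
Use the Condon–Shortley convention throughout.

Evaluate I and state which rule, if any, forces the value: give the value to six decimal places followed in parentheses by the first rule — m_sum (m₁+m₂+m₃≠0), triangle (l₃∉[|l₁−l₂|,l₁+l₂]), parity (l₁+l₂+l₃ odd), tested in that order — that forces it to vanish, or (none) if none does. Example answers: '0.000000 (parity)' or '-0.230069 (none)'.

m-sum 0 ✓  L=14 even ✓  5≤7≤7 ✓
Π(2lᵢ+1) = 3×13×15 = 585
triangle coeff Δ(1,6,7) = 1/1365
Σ_t [0,0]: t=0:+1/518400 = 1/518400
(3j)²=7/195 [(1 6 7; 0 0 0)], sign=-1
Σ_t [0,0]: t=0:+1/479001600 = 1/479001600
(3j)²=1/105 [(1 6 7; 0 6 -6)], sign=-1
⇒ 4πI² = 1/5
I = (+1)√(1/5/(4π)) = 0.12615663
No selection rule forces the value: the integral is nonzero (none).

0.126157 (none)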